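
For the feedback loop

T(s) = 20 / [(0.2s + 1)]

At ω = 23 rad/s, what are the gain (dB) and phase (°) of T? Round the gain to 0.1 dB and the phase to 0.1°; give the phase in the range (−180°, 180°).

At ω = 23 rad/s:
pole (1 + j23·0.2) = 1 + j4.6 → |·| ≈ 4.7074, ∠ ≈ 77.74°
|T| = 20 · 1 / (4.7074) ≈ 4.2486
Gain = 20 log₁₀(4.2486) ≈ 12.56 dB
∠T = (0°) − (77.74°) = -77.74°

12.6 dB, -77.7°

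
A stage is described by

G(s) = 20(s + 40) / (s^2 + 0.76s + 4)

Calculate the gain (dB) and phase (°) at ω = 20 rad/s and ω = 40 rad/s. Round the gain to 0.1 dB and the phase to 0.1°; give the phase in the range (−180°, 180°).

At s = jω = j20:
zero (s+40): 40 + j20 → |·| = √(40²+20²) = √2000 ≈ 44.721, ∠ = arctan(20/40) ≈ 26.57°
quadratic: (j20)² + 0.76·j20 + 4 = -396 + j15.2 → |·| ≈ 396.29, ∠ ≈ 177.80°
|G| = 20 · 44.721 / 396.29 ≈ 2.257
Gain = 20 log₁₀(2.257) ≈ 7.07 dB
∠G = 26.57° − 177.80° = -151.23°

At s = jω = j40:
zero (s+40): 40 + j40 → |·| = √(40²+40²) = √3200 ≈ 56.569, ∠ = arctan(40/40) ≈ 45.00°
quadratic: (j40)² + 0.76·j40 + 4 = -1596 + j30.4 → |·| ≈ 1596.3, ∠ ≈ 178.91°
|G| = 20 · 56.569 / 1596.3 ≈ 0.70875
Gain = 20 log₁₀(0.70875) ≈ -2.99 dB
∠G = 45.00° − 178.91° = -133.91°

ω = 20: 7.1 dB, -151.2°; ω = 40: -3.0 dB, -133.9°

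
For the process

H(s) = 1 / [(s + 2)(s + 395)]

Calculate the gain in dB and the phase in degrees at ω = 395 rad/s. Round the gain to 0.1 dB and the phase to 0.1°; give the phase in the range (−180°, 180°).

-106.9 dB, -134.7°

At s = jω = j395:
pole (s+2): 2 + j395 → |·| = √(2²+395²) = √156029 ≈ 395.01, ∠ = arctan(395/2) ≈ 89.71°
pole (s+395): 395 + j395 → |·| = √(395²+395²) = √312050 ≈ 558.61, ∠ = arctan(395/395) ≈ 45.00°
|H| = 1 / 2.2066e+05 ≈ 4.5319e-06
Gain = 20 log₁₀(4.5319e-06) ≈ -106.87 dB
∠H = 0.00° − 134.71° = -134.71°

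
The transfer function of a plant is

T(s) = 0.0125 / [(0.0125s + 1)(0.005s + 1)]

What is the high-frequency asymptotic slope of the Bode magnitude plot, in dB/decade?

-40 dB/decade

Each pole contributes −20 dB/decade at high frequency; each zero contributes +20 dB/decade.
Net: 0 zero(s) − 2 pole(s) → -40 dB/decade.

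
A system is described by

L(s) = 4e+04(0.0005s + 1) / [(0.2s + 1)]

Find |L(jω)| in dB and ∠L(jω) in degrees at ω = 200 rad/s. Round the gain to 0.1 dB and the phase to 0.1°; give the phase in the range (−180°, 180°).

60.0 dB, -82.9°

At ω = 200 rad/s:
zero (1 + j200·0.0005) = 1 + j0.1 → |·| ≈ 1.005, ∠ ≈ 5.71°
pole (1 + j200·0.2) = 1 + j40 → |·| ≈ 40.012, ∠ ≈ 88.57°
|L| = 4e+04 · 1.005 / (40.012) ≈ 1004.7
Gain = 20 log₁₀(1004.7) ≈ 60.04 dB
∠L = (5.71°) − (88.57°) = -82.86°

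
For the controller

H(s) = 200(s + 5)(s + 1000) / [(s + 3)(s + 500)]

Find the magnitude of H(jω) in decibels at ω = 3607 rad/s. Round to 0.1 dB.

46.3 dB

At s = jω = j3607:
zero (s+5): 5 + j3607 → |·| = √(5²+3607²) = √13010474 ≈ 3607, ∠ = arctan(3607/5) ≈ 89.92°
zero (s+1000): 1000 + j3607 → |·| = √(1000²+3607²) = √14010449 ≈ 3743.1, ∠ = arctan(3607/1000) ≈ 74.50°
pole (s+3): 3 + j3607 → |·| = √(3²+3607²) = √13010458 ≈ 3607, ∠ = arctan(3607/3) ≈ 89.95°
pole (s+500): 500 + j3607 → |·| = √(500²+3607²) = √13260449 ≈ 3641.5, ∠ = arctan(3607/500) ≈ 82.11°
|H| = 200 · 1.3501e+07 / 1.3135e+07 ≈ 205.57
Gain = 20 log₁₀(205.57) ≈ 46.26 dB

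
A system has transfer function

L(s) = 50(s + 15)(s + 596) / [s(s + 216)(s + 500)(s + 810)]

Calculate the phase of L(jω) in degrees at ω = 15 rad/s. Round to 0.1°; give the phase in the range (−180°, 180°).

-50.3°

At s = jω = j15:
zero (s+15): 15 + j15 → |·| = √(15²+15²) = √450 ≈ 21.213, ∠ = arctan(15/15) ≈ 45.00°
zero (s+596): 596 + j15 → |·| = √(596²+15²) = √355441 ≈ 596.19, ∠ = arctan(15/596) ≈ 1.44°
pole (s+216): 216 + j15 → |·| = √(216²+15²) = √46881 ≈ 216.52, ∠ = arctan(15/216) ≈ 3.97°
pole (s+500): 500 + j15 → |·| = √(500²+15²) = √250225 ≈ 500.22, ∠ = arctan(15/500) ≈ 1.72°
pole (s+810): 810 + j15 → |·| = √(810²+15²) = √656325 ≈ 810.14, ∠ = arctan(15/810) ≈ 1.06°
pole at origin: |s| = 15, ∠ = 90.00° (in denominator)
∠L = 46.44° − 96.75° = -50.31°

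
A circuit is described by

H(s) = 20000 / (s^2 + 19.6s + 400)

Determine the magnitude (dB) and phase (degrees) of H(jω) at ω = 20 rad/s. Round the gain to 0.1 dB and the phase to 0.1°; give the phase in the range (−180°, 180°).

34.2 dB, -90.0°

At s = jω = j20:
quadratic: (j20)² + 19.6·j20 + 400 = 0 + j392 → |·| ≈ 392, ∠ ≈ 90.00°
|H| = 20000 / 392 ≈ 51.02
Gain = 20 log₁₀(51.02) ≈ 34.15 dB
∠H = 0.00° − 90.00° = -90.00°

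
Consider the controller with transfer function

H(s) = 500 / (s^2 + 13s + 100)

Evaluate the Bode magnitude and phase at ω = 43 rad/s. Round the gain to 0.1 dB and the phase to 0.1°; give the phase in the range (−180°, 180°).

-11.3 dB, -162.3°

At s = jω = j43:
quadratic: (j43)² + 13·j43 + 100 = -1749 + j559 → |·| ≈ 1836.2, ∠ ≈ 162.28°
|H| = 500 / 1836.2 ≈ 0.2723
Gain = 20 log₁₀(0.2723) ≈ -11.30 dB
∠H = 0.00° − 162.28° = -162.28°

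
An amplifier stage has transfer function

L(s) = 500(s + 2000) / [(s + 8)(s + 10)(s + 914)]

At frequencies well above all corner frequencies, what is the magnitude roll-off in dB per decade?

-40 dB/decade

Each pole contributes −20 dB/decade at high frequency; each zero contributes +20 dB/decade.
Net: 1 zero(s) − 3 pole(s) → -40 dB/decade.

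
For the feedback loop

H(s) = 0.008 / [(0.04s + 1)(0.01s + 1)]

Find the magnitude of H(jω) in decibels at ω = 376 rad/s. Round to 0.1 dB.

At ω = 376 rad/s:
pole (1 + j376·0.04) = 1 + j15.04 → |·| ≈ 15.073, ∠ ≈ 86.20°
pole (1 + j376·0.01) = 1 + j3.76 → |·| ≈ 3.8907, ∠ ≈ 75.11°
|H| = 0.008 · 1 / (15.073 · 3.8907) ≈ 0.00013642
Gain = 20 log₁₀(0.00013642) ≈ -77.30 dB

-77.3 dB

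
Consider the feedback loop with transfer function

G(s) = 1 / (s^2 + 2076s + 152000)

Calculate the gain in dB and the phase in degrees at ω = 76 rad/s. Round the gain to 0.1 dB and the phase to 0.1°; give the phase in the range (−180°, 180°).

Substitute s = j76:
Numerator: 1 = 1 + j0
Denominator: (j76)^2 + 2076(j76) + 152000 = 146224 + j157776
|N| = √(1² + 0²) ≈ 1, ∠N ≈ 0.00°
|D| = √(146224² + 157776²) ≈ 2.1512e+05, ∠D ≈ 47.18°
|G| = 1 / 2.1512e+05 ≈ 4.6486e-06
Gain = 20 log₁₀(4.6486e-06) ≈ -106.65 dB
∠G = 0.00° − 47.18° = -47.18°

-106.7 dB, -47.2°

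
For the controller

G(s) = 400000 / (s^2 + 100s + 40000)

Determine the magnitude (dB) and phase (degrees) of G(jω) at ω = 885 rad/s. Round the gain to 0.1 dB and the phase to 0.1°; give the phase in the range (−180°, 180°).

At s = jω = j885:
quadratic: (j885)² + 100·j885 + 40000 = -743225 + j88500 → |·| ≈ 7.4848e+05, ∠ ≈ 173.21°
|G| = 400000 / 7.4848e+05 ≈ 0.53442
Gain = 20 log₁₀(0.53442) ≈ -5.44 dB
∠G = 0.00° − 173.21° = -173.21°

-5.4 dB, -173.2°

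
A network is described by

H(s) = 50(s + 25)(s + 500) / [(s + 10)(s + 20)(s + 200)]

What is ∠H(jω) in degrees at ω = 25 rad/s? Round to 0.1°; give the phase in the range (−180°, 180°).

-78.8°

At s = jω = j25:
zero (s+25): 25 + j25 → |·| = √(25²+25²) = √1250 ≈ 35.355, ∠ = arctan(25/25) ≈ 45.00°
zero (s+500): 500 + j25 → |·| = √(500²+25²) = √250625 ≈ 500.62, ∠ = arctan(25/500) ≈ 2.86°
pole (s+10): 10 + j25 → |·| = √(10²+25²) = √725 ≈ 26.926, ∠ = arctan(25/10) ≈ 68.20°
pole (s+20): 20 + j25 → |·| = √(20²+25²) = √1025 ≈ 32.016, ∠ = arctan(25/20) ≈ 51.34°
pole (s+200): 200 + j25 → |·| = √(200²+25²) = √40625 ≈ 201.56, ∠ = arctan(25/200) ≈ 7.13°
∠H = 47.86° − 126.67° = -78.81°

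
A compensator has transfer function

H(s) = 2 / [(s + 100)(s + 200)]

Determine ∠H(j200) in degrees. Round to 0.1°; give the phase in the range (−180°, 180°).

At s = jω = j200:
pole (s+100): 100 + j200 → |·| = √(100²+200²) = √50000 ≈ 223.61, ∠ = arctan(200/100) ≈ 63.43°
pole (s+200): 200 + j200 → |·| = √(200²+200²) = √80000 ≈ 282.84, ∠ = arctan(200/200) ≈ 45.00°
∠H = 0.00° − 108.43° = -108.43°

-108.4°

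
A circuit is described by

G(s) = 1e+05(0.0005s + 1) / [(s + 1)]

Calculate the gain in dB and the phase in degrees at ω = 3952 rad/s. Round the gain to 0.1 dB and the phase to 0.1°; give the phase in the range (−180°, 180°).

35.0 dB, -26.8°

At ω = 3952 rad/s:
zero (1 + j3952·0.0005) = 1 + j1.976 → |·| ≈ 2.2146, ∠ ≈ 63.16°
pole (1 + j3952·1) = 1 + j3952 → |·| ≈ 3952, ∠ ≈ 89.99°
|G| = 1e+05 · 2.2146 / (3952) ≈ 56.037
Gain = 20 log₁₀(56.037) ≈ 34.97 dB
∠G = (63.16°) − (89.99°) = -26.83°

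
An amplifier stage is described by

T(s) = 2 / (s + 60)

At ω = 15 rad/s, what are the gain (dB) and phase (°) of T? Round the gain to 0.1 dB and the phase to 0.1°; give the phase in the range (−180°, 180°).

-29.8 dB, -14.0°

At s = jω = j15:
pole (s+60): 60 + j15 → |·| = √(60²+15²) = √3825 ≈ 61.847, ∠ = arctan(15/60) ≈ 14.04°
|T| = 2 / 61.847 ≈ 0.032338
Gain = 20 log₁₀(0.032338) ≈ -29.81 dB
∠T = 0.00° − 14.04° = -14.04°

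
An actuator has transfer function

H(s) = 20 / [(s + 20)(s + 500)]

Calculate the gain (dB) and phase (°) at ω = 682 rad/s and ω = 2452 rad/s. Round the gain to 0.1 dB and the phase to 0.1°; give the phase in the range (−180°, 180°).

At s = jω = j682:
pole (s+20): 20 + j682 → |·| = √(20²+682²) = √465524 ≈ 682.29, ∠ = arctan(682/20) ≈ 88.32°
pole (s+500): 500 + j682 → |·| = √(500²+682²) = √715124 ≈ 845.65, ∠ = arctan(682/500) ≈ 53.75°
|H| = 20 / 5.7698e+05 ≈ 3.4663e-05
Gain = 20 log₁₀(3.4663e-05) ≈ -89.20 dB
∠H = 0.00° − 142.07° = -142.07°

At s = jω = j2452:
pole (s+20): 20 + j2452 → |·| = √(20²+2452²) = √6012704 ≈ 2452.1, ∠ = arctan(2452/20) ≈ 89.53°
pole (s+500): 500 + j2452 → |·| = √(500²+2452²) = √6262304 ≈ 2502.5, ∠ = arctan(2452/500) ≈ 78.47°
|H| = 20 / 6.1364e+06 ≈ 3.2592e-06
Gain = 20 log₁₀(3.2592e-06) ≈ -109.74 dB
∠H = 0.00° − 168.00° = -168.00°

ω = 682: -89.2 dB, -142.1°; ω = 2452: -109.7 dB, -168.0°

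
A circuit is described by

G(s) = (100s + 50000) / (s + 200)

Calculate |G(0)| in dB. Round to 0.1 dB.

G(0) = 50000 / 200 = 250
20 log₁₀(250) ≈ 47.96 dB

48.0 dB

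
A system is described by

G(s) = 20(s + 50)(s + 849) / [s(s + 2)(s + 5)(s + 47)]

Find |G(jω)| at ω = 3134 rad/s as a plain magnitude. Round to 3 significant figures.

2.11e-06

At s = jω = j3134:
zero (s+50): 50 + j3134 → |·| = √(50²+3134²) = √9824456 ≈ 3134.4, ∠ = arctan(3134/50) ≈ 89.09°
zero (s+849): 849 + j3134 → |·| = √(849²+3134²) = √10542757 ≈ 3247, ∠ = arctan(3134/849) ≈ 74.84°
pole (s+2): 2 + j3134 → |·| = √(2²+3134²) = √9821960 ≈ 3134, ∠ = arctan(3134/2) ≈ 89.96°
pole (s+5): 5 + j3134 → |·| = √(5²+3134²) = √9821981 ≈ 3134, ∠ = arctan(3134/5) ≈ 89.91°
pole (s+47): 47 + j3134 → |·| = √(47²+3134²) = √9824165 ≈ 3134.4, ∠ = arctan(3134/47) ≈ 89.14°
pole at origin: |s| = 3134, ∠ = 90.00° (in denominator)
|G| = 20 · 1.0177e+07 / 9.6483e+13 ≈ 2.1096e-06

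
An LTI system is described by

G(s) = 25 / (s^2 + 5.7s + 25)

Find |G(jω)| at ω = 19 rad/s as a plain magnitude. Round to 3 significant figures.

At s = jω = j19:
quadratic: (j19)² + 5.7·j19 + 25 = -336 + j108.3 → |·| ≈ 353.02, ∠ ≈ 162.13°
|G| = 25 / 353.02 ≈ 0.070818

0.0708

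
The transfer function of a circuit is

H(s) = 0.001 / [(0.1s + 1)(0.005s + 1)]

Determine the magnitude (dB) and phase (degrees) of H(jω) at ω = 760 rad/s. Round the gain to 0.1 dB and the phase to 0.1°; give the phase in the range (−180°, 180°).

At ω = 760 rad/s:
pole (1 + j760·0.1) = 1 + j76 → |·| ≈ 76.007, ∠ ≈ 89.25°
pole (1 + j760·0.005) = 1 + j3.8 → |·| ≈ 3.9294, ∠ ≈ 75.26°
|H| = 0.001 · 1 / (76.007 · 3.9294) ≈ 3.3483e-06
Gain = 20 log₁₀(3.3483e-06) ≈ -109.50 dB
∠H = (0°) − (89.25° + 75.26°) = -164.51°

-109.5 dB, -164.5°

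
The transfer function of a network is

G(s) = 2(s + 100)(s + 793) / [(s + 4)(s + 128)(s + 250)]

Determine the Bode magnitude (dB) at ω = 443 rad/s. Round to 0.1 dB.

At s = jω = j443:
zero (s+100): 100 + j443 → |·| = √(100²+443²) = √206249 ≈ 454.15, ∠ = arctan(443/100) ≈ 77.28°
zero (s+793): 793 + j443 → |·| = √(793²+443²) = √825098 ≈ 908.35, ∠ = arctan(443/793) ≈ 29.19°
pole (s+4): 4 + j443 → |·| = √(4²+443²) = √196265 ≈ 443.02, ∠ = arctan(443/4) ≈ 89.48°
pole (s+128): 128 + j443 → |·| = √(128²+443²) = √212633 ≈ 461.12, ∠ = arctan(443/128) ≈ 73.88°
pole (s+250): 250 + j443 → |·| = √(250²+443²) = √258749 ≈ 508.67, ∠ = arctan(443/250) ≈ 60.56°
|G| = 2 · 4.1253e+05 / 1.0391e+08 ≈ 0.0079401
Gain = 20 log₁₀(0.0079401) ≈ -42.00 dB

-42.0 dB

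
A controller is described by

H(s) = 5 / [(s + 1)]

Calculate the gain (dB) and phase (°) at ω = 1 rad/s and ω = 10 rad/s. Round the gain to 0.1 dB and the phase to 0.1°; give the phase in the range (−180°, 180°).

ω = 1: 11.0 dB, -45.0°; ω = 10: -6.1 dB, -84.3°

At ω = 1 rad/s:
pole (1 + j1·1) = 1 + j1 → |·| ≈ 1.4142, ∠ ≈ 45.00°
|H| = 5 · 1 / (1.4142) ≈ 3.5356
Gain = 20 log₁₀(3.5356) ≈ 10.97 dB
∠H = (0°) − (45.00°) = -45.00°

At ω = 10 rad/s:
pole (1 + j10·1) = 1 + j10 → |·| ≈ 10.05, ∠ ≈ 84.29°
|H| = 5 · 1 / (10.05) ≈ 0.49751
Gain = 20 log₁₀(0.49751) ≈ -6.06 dB
∠H = (0°) − (84.29°) = -84.29°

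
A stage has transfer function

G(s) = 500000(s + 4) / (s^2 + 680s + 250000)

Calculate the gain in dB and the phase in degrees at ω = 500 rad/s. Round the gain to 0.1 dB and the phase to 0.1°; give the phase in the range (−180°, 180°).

At s = jω = j500:
zero (s+4): 4 + j500 → |·| = √(4²+500²) = √250016 ≈ 500.02, ∠ = arctan(500/4) ≈ 89.54°
quadratic: (j500)² + 680·j500 + 250000 = 0 + j340000 → |·| ≈ 3.4e+05, ∠ ≈ 90.00°
|G| = 500000 · 500.02 / 3.4e+05 ≈ 735.32
Gain = 20 log₁₀(735.32) ≈ 57.33 dB
∠G = 89.54° − 90.00° = -0.46°

57.3 dB, -0.5°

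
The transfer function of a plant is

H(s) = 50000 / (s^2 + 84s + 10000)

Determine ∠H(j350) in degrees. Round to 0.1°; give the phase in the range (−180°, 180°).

At s = jω = j350:
quadratic: (j350)² + 84·j350 + 10000 = -112500 + j29400 → |·| ≈ 1.1628e+05, ∠ ≈ 165.35°
∠H = 0.00° − 165.35° = -165.35°

-165.4°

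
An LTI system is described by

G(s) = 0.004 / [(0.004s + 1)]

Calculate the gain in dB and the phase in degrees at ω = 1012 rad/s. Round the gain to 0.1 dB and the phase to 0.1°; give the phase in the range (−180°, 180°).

-60.4 dB, -76.1°

At ω = 1012 rad/s:
pole (1 + j1012·0.004) = 1 + j4.048 → |·| ≈ 4.1697, ∠ ≈ 76.12°
|G| = 0.004 · 1 / (4.1697) ≈ 0.0009593
Gain = 20 log₁₀(0.0009593) ≈ -60.36 dB
∠G = (0°) − (76.12°) = -76.12°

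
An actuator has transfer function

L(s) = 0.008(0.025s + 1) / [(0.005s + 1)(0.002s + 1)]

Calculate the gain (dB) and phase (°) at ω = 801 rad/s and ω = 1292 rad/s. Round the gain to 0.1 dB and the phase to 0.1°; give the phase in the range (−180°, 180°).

At ω = 801 rad/s:
zero (1 + j801·0.025) = 1 + j20.025 → |·| ≈ 20.05, ∠ ≈ 87.14°
pole (1 + j801·0.005) = 1 + j4.005 → |·| ≈ 4.128, ∠ ≈ 75.98°
pole (1 + j801·0.002) = 1 + j1.602 → |·| ≈ 1.8885, ∠ ≈ 58.03°
|L| = 0.008 · 20.05 / (4.128 · 1.8885) ≈ 0.020575
Gain = 20 log₁₀(0.020575) ≈ -33.73 dB
∠L = (87.14°) − (75.98° + 58.03°) = -46.87°

At ω = 1292 rad/s:
zero (1 + j1292·0.025) = 1 + j32.3 → |·| ≈ 32.315, ∠ ≈ 88.23°
pole (1 + j1292·0.005) = 1 + j6.46 → |·| ≈ 6.5369, ∠ ≈ 81.20°
pole (1 + j1292·0.002) = 1 + j2.584 → |·| ≈ 2.7708, ∠ ≈ 68.84°
|L| = 0.008 · 32.315 / (6.5369 · 2.7708) ≈ 0.014273
Gain = 20 log₁₀(0.014273) ≈ -36.91 dB
∠L = (88.23°) − (81.20° + 68.84°) = -61.81°

ω = 801: -33.7 dB, -46.9°; ω = 1292: -36.9 dB, -61.8°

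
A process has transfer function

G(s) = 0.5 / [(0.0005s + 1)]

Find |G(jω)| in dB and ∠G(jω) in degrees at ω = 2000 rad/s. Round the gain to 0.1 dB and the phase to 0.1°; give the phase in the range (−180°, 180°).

-9.0 dB, -45.0°

At ω = 2000 rad/s:
pole (1 + j2000·0.0005) = 1 + j1 → |·| ≈ 1.4142, ∠ ≈ 45.00°
|G| = 0.5 · 1 / (1.4142) ≈ 0.35356
Gain = 20 log₁₀(0.35356) ≈ -9.03 dB
∠G = (0°) − (45.00°) = -45.00°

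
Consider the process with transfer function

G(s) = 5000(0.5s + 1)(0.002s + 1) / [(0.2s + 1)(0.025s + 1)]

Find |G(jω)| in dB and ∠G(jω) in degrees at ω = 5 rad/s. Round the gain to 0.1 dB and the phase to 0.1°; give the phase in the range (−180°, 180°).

79.5 dB, 16.6°

At ω = 5 rad/s:
zero (1 + j5·0.5) = 1 + j2.5 → |·| ≈ 2.6926, ∠ ≈ 68.20°
zero (1 + j5·0.002) = 1 + j0.01 → |·| ≈ 1, ∠ ≈ 0.57°
pole (1 + j5·0.2) = 1 + j1 → |·| ≈ 1.4142, ∠ ≈ 45.00°
pole (1 + j5·0.025) = 1 + j0.125 → |·| ≈ 1.0078, ∠ ≈ 7.13°
|G| = 5000 · 2.6926 · 1 / (1.4142 · 1.0078) ≈ 9446.2
Gain = 20 log₁₀(9446.2) ≈ 79.51 dB
∠G = (68.20° + 0.57°) − (45.00° + 7.13°) = 16.64°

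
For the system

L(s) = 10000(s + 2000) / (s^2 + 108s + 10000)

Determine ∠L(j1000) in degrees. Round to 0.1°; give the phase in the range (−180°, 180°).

-147.2°

At s = jω = j1000:
zero (s+2000): 2000 + j1000 → |·| = √(2000²+1000²) = √5000000 ≈ 2236.1, ∠ = arctan(1000/2000) ≈ 26.57°
quadratic: (j1000)² + 108·j1000 + 10000 = -990000 + j108000 → |·| ≈ 9.9587e+05, ∠ ≈ 173.77°
∠L = 26.57° − 173.77° = -147.20°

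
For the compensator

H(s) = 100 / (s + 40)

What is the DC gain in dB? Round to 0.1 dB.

H(0) = 100 / 40 = 2.5
20 log₁₀(2.5) ≈ 7.96 dB

8.0 dB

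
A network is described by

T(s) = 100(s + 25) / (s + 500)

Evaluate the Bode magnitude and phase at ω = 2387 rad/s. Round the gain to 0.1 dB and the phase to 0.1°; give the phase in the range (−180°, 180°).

At s = jω = j2387:
zero (s+25): 25 + j2387 → |·| = √(25²+2387²) = √5698394 ≈ 2387.1, ∠ = arctan(2387/25) ≈ 89.40°
pole (s+500): 500 + j2387 → |·| = √(500²+2387²) = √5947769 ≈ 2438.8, ∠ = arctan(2387/500) ≈ 78.17°
|T| = 100 · 2387.1 / 2438.8 ≈ 97.88
Gain = 20 log₁₀(97.88) ≈ 39.81 dB
∠T = 89.40° − 78.17° = 11.23°

39.8 dB, 11.2°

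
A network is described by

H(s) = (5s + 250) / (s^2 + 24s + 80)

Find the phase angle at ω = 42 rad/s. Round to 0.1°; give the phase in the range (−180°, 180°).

-109.1°

Substitute s = j42:
Numerator: 5(j42) + 250 = 250 + j210
Denominator: (j42)^2 + 24(j42) + 80 = -1684 + j1008
|N| = √(250² + 210²) ≈ 326.5, ∠N ≈ 40.03°
|D| = √(1684² + 1008²) ≈ 1962.6, ∠D ≈ 149.10°
∠H = 40.03° − 149.10° = -109.07°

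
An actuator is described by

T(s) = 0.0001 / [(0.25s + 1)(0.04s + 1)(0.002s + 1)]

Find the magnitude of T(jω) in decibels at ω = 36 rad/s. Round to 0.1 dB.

-104.0 dB

At ω = 36 rad/s:
pole (1 + j36·0.25) = 1 + j9 → |·| ≈ 9.0554, ∠ ≈ 83.66°
pole (1 + j36·0.04) = 1 + j1.44 → |·| ≈ 1.7532, ∠ ≈ 55.22°
pole (1 + j36·0.002) = 1 + j0.072 → |·| ≈ 1.0026, ∠ ≈ 4.12°
|T| = 0.0001 · 1 / (9.0554 · 1.7532 · 1.0026) ≈ 6.2825e-06
Gain = 20 log₁₀(6.2825e-06) ≈ -104.04 dB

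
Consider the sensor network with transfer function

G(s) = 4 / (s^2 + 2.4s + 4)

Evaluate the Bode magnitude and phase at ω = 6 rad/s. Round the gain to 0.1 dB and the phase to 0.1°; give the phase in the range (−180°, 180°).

At s = jω = j6:
quadratic: (j6)² + 2.4·j6 + 4 = -32 + j14.4 → |·| ≈ 35.091, ∠ ≈ 155.77°
|G| = 4 / 35.091 ≈ 0.11399
Gain = 20 log₁₀(0.11399) ≈ -18.86 dB
∠G = 0.00° − 155.77° = -155.77°

-18.9 dB, -155.8°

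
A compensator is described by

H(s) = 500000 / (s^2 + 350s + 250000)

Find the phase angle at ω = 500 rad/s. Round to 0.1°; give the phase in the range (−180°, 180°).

-90.0°

At s = jω = j500:
quadratic: (j500)² + 350·j500 + 250000 = 0 + j175000 → |·| ≈ 1.75e+05, ∠ ≈ 90.00°
∠H = 0.00° − 90.00° = -90.00°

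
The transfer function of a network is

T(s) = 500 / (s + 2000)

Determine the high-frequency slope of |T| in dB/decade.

Each pole contributes −20 dB/decade at high frequency; each zero contributes +20 dB/decade.
Net: 0 zero(s) − 1 pole(s) → -20 dB/decade.

-20 dB/decade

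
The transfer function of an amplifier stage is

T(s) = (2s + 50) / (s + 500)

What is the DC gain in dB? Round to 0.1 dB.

-20.0 dB

T(0) = 50 / 500 = 0.1
20 log₁₀(0.1) ≈ -20.00 dB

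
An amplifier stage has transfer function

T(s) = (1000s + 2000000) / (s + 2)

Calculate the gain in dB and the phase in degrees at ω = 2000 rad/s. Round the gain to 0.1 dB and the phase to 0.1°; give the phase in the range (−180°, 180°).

Substitute s = j2000:
Numerator: 1000(j2000) + 2000000 = 2000000 + j2000000
Denominator: (j2000) + 2 = 2 + j2000
|N| = √(2000000² + 2000000²) ≈ 2.8284e+06, ∠N ≈ 45.00°
|D| = √(2² + 2000²) ≈ 2000, ∠D ≈ 89.94°
|T| = 2.8284e+06 / 2000 ≈ 1414.2
Gain = 20 log₁₀(1414.2) ≈ 63.01 dB
∠T = 45.00° − 89.94° = -44.94°

63.0 dB, -44.9°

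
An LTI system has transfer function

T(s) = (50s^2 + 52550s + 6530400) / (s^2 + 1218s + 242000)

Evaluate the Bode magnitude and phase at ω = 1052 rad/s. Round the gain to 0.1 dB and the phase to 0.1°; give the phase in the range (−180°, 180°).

33.6 dB, 7.4°

Substitute s = j1052:
Numerator: 50(j1052)^2 + 52550(j1052) + 6530400 = -48804800 + j55282600
Denominator: (j1052)^2 + 1218(j1052) + 242000 = -864704 + j1281336
|N| = √(48804800² + 55282600²) ≈ 7.3743e+07, ∠N ≈ 131.44°
|D| = √(864704² + 1281336²) ≈ 1.5458e+06, ∠D ≈ 124.01°
|T| = 7.3743e+07 / 1.5458e+06 ≈ 47.705
Gain = 20 log₁₀(47.705) ≈ 33.57 dB
∠T = 131.44° − 124.01° = 7.43°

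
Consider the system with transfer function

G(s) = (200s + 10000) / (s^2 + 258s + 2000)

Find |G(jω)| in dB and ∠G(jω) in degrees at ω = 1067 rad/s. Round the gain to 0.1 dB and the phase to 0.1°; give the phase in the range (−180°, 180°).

Substitute s = j1067:
Numerator: 200(j1067) + 10000 = 10000 + j213400
Denominator: (j1067)^2 + 258(j1067) + 2000 = -1136489 + j275286
|N| = √(10000² + 213400²) ≈ 2.1363e+05, ∠N ≈ 87.32°
|D| = √(1136489² + 275286²) ≈ 1.1694e+06, ∠D ≈ 166.38°
|G| = 2.1363e+05 / 1.1694e+06 ≈ 0.18268
Gain = 20 log₁₀(0.18268) ≈ -14.77 dB
∠G = 87.32° − 166.38° = -79.06°

-14.8 dB, -79.1°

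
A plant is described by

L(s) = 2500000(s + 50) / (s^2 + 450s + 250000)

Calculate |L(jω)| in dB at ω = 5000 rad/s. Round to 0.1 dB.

At s = jω = j5000:
zero (s+50): 50 + j5000 → |·| = √(50²+5000²) = √25002500 ≈ 5000.2, ∠ = arctan(5000/50) ≈ 89.43°
quadratic: (j5000)² + 450·j5000 + 250000 = -24750000 + j2250000 → |·| ≈ 2.4852e+07, ∠ ≈ 174.81°
|L| = 2500000 · 5000.2 / 2.4852e+07 ≈ 503
Gain = 20 log₁₀(503) ≈ 54.03 dB

54.0 dB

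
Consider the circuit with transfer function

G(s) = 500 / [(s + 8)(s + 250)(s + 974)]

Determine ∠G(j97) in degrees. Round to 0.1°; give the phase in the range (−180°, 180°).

At s = jω = j97:
pole (s+8): 8 + j97 → |·| = √(8²+97²) = √9473 ≈ 97.329, ∠ = arctan(97/8) ≈ 85.29°
pole (s+250): 250 + j97 → |·| = √(250²+97²) = √71909 ≈ 268.16, ∠ = arctan(97/250) ≈ 21.21°
pole (s+974): 974 + j97 → |·| = √(974²+97²) = √958085 ≈ 978.82, ∠ = arctan(97/974) ≈ 5.69°
∠G = 0.00° − 112.19° = -112.19°

-112.2°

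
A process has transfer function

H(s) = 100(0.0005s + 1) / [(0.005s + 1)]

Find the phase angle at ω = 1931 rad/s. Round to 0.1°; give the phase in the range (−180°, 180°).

At ω = 1931 rad/s:
zero (1 + j1931·0.0005) = 1 + j0.9655 → |·| ≈ 1.39, ∠ ≈ 43.99°
pole (1 + j1931·0.005) = 1 + j9.655 → |·| ≈ 9.7066, ∠ ≈ 84.09°
∠H = (43.99°) − (84.09°) = -40.10°

-40.1°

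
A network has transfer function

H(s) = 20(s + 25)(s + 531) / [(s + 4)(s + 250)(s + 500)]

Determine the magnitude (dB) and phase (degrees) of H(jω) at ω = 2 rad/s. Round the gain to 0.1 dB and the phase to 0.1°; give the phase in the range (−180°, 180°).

At s = jω = j2:
zero (s+25): 25 + j2 → |·| = √(25²+2²) = √629 ≈ 25.08, ∠ = arctan(2/25) ≈ 4.57°
zero (s+531): 531 + j2 → |·| = √(531²+2²) = √281965 ≈ 531, ∠ = arctan(2/531) ≈ 0.22°
pole (s+4): 4 + j2 → |·| = √(4²+2²) = √20 ≈ 4.4721, ∠ = arctan(2/4) ≈ 26.57°
pole (s+250): 250 + j2 → |·| = √(250²+2²) = √62504 ≈ 250.01, ∠ = arctan(2/250) ≈ 0.46°
pole (s+500): 500 + j2 → |·| = √(500²+2²) = √250004 ≈ 500, ∠ = arctan(2/500) ≈ 0.23°
|H| = 20 · 13317 / 5.5903e+05 ≈ 0.47643
Gain = 20 log₁₀(0.47643) ≈ -6.44 dB
∠H = 4.79° − 27.26° = -22.47°

-6.4 dB, -22.5°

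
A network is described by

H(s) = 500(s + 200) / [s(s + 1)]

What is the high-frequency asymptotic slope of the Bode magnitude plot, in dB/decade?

Each pole contributes −20 dB/decade at high frequency; each zero contributes +20 dB/decade.
Net: 1 zero(s) − 2 pole(s) → -20 dB/decade.

-20 dB/decade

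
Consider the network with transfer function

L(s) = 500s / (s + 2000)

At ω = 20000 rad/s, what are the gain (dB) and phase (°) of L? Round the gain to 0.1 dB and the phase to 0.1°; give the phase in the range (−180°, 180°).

At s = jω = j20000:
zero at origin: s = j20000 → |·| = 20000, ∠ = 90.00°
pole (s+2000): 2000 + j20000 → |·| = √(2000²+20000²) = √404000000 ≈ 20100, ∠ = arctan(20000/2000) ≈ 84.29°
|L| = 500 · 20000 / 20100 ≈ 497.51
Gain = 20 log₁₀(497.51) ≈ 53.94 dB
∠L = 90.00° − 84.29° = 5.71°

53.9 dB, 5.7°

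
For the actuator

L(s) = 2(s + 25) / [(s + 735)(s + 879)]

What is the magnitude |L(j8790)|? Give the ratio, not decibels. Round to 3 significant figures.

At s = jω = j8790:
zero (s+25): 25 + j8790 → |·| = √(25²+8790²) = √77264725 ≈ 8790, ∠ = arctan(8790/25) ≈ 89.84°
pole (s+735): 735 + j8790 → |·| = √(735²+8790²) = √77804325 ≈ 8820.7, ∠ = arctan(8790/735) ≈ 85.22°
pole (s+879): 879 + j8790 → |·| = √(879²+8790²) = √78036741 ≈ 8833.8, ∠ = arctan(8790/879) ≈ 84.29°
|L| = 2 · 8790 / 7.792e+07 ≈ 0.00022562

0.000226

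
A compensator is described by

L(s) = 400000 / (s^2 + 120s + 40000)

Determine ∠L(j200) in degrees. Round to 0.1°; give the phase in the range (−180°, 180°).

At s = jω = j200:
quadratic: (j200)² + 120·j200 + 40000 = 0 + j24000 → |·| ≈ 24000, ∠ ≈ 90.00°
∠L = 0.00° − 90.00° = -90.00°

-90.0°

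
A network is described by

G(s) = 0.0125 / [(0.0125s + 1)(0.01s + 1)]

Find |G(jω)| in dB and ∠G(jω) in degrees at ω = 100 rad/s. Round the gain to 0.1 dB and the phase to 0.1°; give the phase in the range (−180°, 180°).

-45.2 dB, -96.3°

At ω = 100 rad/s:
pole (1 + j100·0.0125) = 1 + j1.25 → |·| ≈ 1.6008, ∠ ≈ 51.34°
pole (1 + j100·0.01) = 1 + j1 → |·| ≈ 1.4142, ∠ ≈ 45.00°
|G| = 0.0125 · 1 / (1.6008 · 1.4142) ≈ 0.0055216
Gain = 20 log₁₀(0.0055216) ≈ -45.16 dB
∠G = (0°) − (51.34° + 45.00°) = -96.34°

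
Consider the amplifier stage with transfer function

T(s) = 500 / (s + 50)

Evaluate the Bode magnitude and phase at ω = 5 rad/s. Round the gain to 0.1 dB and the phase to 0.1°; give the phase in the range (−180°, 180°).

20.0 dB, -5.7°

Substitute s = j5:
Numerator: 500 = 500 + j0
Denominator: (j5) + 50 = 50 + j5
|N| = √(500² + 0²) ≈ 500, ∠N ≈ 0.00°
|D| = √(50² + 5²) ≈ 50.249, ∠D ≈ 5.71°
|T| = 500 / 50.249 ≈ 9.9504
Gain = 20 log₁₀(9.9504) ≈ 19.96 dB
∠T = 0.00° − 5.71° = -5.71°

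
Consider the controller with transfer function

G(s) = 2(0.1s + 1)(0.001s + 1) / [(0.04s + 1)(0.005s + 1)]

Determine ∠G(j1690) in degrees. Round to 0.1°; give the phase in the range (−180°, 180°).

-23.4°

At ω = 1690 rad/s:
zero (1 + j1690·0.1) = 1 + j169 → |·| ≈ 169, ∠ ≈ 89.66°
zero (1 + j1690·0.001) = 1 + j1.69 → |·| ≈ 1.9637, ∠ ≈ 59.39°
pole (1 + j1690·0.04) = 1 + j67.6 → |·| ≈ 67.607, ∠ ≈ 89.15°
pole (1 + j1690·0.005) = 1 + j8.45 → |·| ≈ 8.509, ∠ ≈ 83.25°
∠G = (89.66° + 59.39°) − (89.15° + 83.25°) = -23.35°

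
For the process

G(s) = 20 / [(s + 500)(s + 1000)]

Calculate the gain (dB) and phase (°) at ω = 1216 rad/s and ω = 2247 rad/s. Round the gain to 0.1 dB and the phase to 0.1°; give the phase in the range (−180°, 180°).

ω = 1216: -100.3 dB, -118.2°; ω = 2247: -109.0 dB, -143.5°

At s = jω = j1216:
pole (s+500): 500 + j1216 → |·| = √(500²+1216²) = √1728656 ≈ 1314.8, ∠ = arctan(1216/500) ≈ 67.65°
pole (s+1000): 1000 + j1216 → |·| = √(1000²+1216²) = √2478656 ≈ 1574.4, ∠ = arctan(1216/1000) ≈ 50.57°
|G| = 20 / 2.07e+06 ≈ 9.6618e-06
Gain = 20 log₁₀(9.6618e-06) ≈ -100.30 dB
∠G = 0.00° − 118.22° = -118.22°

At s = jω = j2247:
pole (s+500): 500 + j2247 → |·| = √(500²+2247²) = √5299009 ≈ 2302, ∠ = arctan(2247/500) ≈ 77.45°
pole (s+1000): 1000 + j2247 → |·| = √(1000²+2247²) = √6049009 ≈ 2459.5, ∠ = arctan(2247/1000) ≈ 66.01°
|G| = 20 / 5.6618e+06 ≈ 3.5324e-06
Gain = 20 log₁₀(3.5324e-06) ≈ -109.04 dB
∠G = 0.00° − 143.46° = -143.46°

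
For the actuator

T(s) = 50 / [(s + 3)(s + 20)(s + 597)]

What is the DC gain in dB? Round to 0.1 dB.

-57.1 dB

T(0) = 50 / (3·20·597) ≈ 0.0013959
20 log₁₀(0.0013959) ≈ -57.10 dB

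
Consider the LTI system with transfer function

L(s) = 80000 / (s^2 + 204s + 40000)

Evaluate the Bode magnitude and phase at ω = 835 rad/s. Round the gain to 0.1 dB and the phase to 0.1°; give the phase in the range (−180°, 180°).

At s = jω = j835:
quadratic: (j835)² + 204·j835 + 40000 = -657225 + j170340 → |·| ≈ 6.7894e+05, ∠ ≈ 165.47°
|L| = 80000 / 6.7894e+05 ≈ 0.11783
Gain = 20 log₁₀(0.11783) ≈ -18.57 dB
∠L = 0.00° − 165.47° = -165.47°

-18.6 dB, -165.5°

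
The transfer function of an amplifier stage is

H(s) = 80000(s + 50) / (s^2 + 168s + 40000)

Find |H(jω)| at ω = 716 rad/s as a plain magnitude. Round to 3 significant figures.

At s = jω = j716:
zero (s+50): 50 + j716 → |·| = √(50²+716²) = √515156 ≈ 717.74, ∠ = arctan(716/50) ≈ 86.01°
quadratic: (j716)² + 168·j716 + 40000 = -472656 + j120288 → |·| ≈ 4.8772e+05, ∠ ≈ 165.72°
|H| = 80000 · 717.74 / 4.8772e+05 ≈ 117.73

118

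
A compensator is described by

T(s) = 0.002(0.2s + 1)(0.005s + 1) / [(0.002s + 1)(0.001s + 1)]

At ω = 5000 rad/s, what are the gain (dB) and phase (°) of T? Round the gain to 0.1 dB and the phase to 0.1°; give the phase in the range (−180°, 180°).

At ω = 5000 rad/s:
zero (1 + j5000·0.2) = 1 + j1000 → |·| ≈ 1000, ∠ ≈ 89.94°
zero (1 + j5000·0.005) = 1 + j25 → |·| ≈ 25.02, ∠ ≈ 87.71°
pole (1 + j5000·0.002) = 1 + j10 → |·| ≈ 10.05, ∠ ≈ 84.29°
pole (1 + j5000·0.001) = 1 + j5 → |·| ≈ 5.099, ∠ ≈ 78.69°
|T| = 0.002 · 1000 · 25.02 / (10.05 · 5.099) ≈ 0.97649
Gain = 20 log₁₀(0.97649) ≈ -0.21 dB
∠T = (89.94° + 87.71°) − (84.29° + 78.69°) = 14.67°

-0.2 dB, 14.7°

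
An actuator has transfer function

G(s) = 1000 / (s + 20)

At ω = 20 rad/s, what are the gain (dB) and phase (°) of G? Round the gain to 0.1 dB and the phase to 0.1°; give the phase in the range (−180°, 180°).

Substitute s = j20:
Numerator: 1000 = 1000 + j0
Denominator: (j20) + 20 = 20 + j20
|N| = √(1000² + 0²) ≈ 1000, ∠N ≈ 0.00°
|D| = √(20² + 20²) ≈ 28.284, ∠D ≈ 45.00°
|G| = 1000 / 28.284 ≈ 35.356
Gain = 20 log₁₀(35.356) ≈ 30.97 dB
∠G = 0.00° − 45.00° = -45.00°

31.0 dB, -45.0°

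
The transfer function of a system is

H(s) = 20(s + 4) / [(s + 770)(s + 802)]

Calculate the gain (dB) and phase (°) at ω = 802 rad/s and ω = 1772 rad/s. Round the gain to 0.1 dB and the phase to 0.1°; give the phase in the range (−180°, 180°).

ω = 802: -37.9 dB, -1.5°; ω = 1772: -40.5 dB, -42.3°

At s = jω = j802:
zero (s+4): 4 + j802 → |·| = √(4²+802²) = √643220 ≈ 802.01, ∠ = arctan(802/4) ≈ 89.71°
pole (s+770): 770 + j802 → |·| = √(770²+802²) = √1236104 ≈ 1111.8, ∠ = arctan(802/770) ≈ 46.17°
pole (s+802): 802 + j802 → |·| = √(802²+802²) = √1286408 ≈ 1134.2, ∠ = arctan(802/802) ≈ 45.00°
|H| = 20 · 802.01 / 1.261e+06 ≈ 0.01272
Gain = 20 log₁₀(0.01272) ≈ -37.91 dB
∠H = 89.71° − 91.17° = -1.46°

At s = jω = j1772:
zero (s+4): 4 + j1772 → |·| = √(4²+1772²) = √3140000 ≈ 1772, ∠ = arctan(1772/4) ≈ 89.87°
pole (s+770): 770 + j1772 → |·| = √(770²+1772²) = √3732884 ≈ 1932.1, ∠ = arctan(1772/770) ≈ 66.51°
pole (s+802): 802 + j1772 → |·| = √(802²+1772²) = √3783188 ≈ 1945, ∠ = arctan(1772/802) ≈ 65.65°
|H| = 20 · 1772 / 3.7579e+06 ≈ 0.0094308
Gain = 20 log₁₀(0.0094308) ≈ -40.51 dB
∠H = 89.87° − 132.16° = -42.29°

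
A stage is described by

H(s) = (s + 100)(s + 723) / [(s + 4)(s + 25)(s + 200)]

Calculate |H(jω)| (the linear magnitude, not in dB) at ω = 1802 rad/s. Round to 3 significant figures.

At s = jω = j1802:
zero (s+100): 100 + j1802 → |·| = √(100²+1802²) = √3257204 ≈ 1804.8, ∠ = arctan(1802/100) ≈ 86.82°
zero (s+723): 723 + j1802 → |·| = √(723²+1802²) = √3769933 ≈ 1941.6, ∠ = arctan(1802/723) ≈ 68.14°
pole (s+4): 4 + j1802 → |·| = √(4²+1802²) = √3247220 ≈ 1802, ∠ = arctan(1802/4) ≈ 89.87°
pole (s+25): 25 + j1802 → |·| = √(25²+1802²) = √3247829 ≈ 1802.2, ∠ = arctan(1802/25) ≈ 89.21°
pole (s+200): 200 + j1802 → |·| = √(200²+1802²) = √3287204 ≈ 1813.1, ∠ = arctan(1802/200) ≈ 83.67°
|H| = 1 · 3.5042e+06 / 5.8882e+09 ≈ 0.00059512

0.000595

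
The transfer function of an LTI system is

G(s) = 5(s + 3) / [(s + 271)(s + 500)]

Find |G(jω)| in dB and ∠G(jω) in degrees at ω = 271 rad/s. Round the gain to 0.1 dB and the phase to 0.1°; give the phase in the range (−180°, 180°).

At s = jω = j271:
zero (s+3): 3 + j271 → |·| = √(3²+271²) = √73450 ≈ 271.02, ∠ = arctan(271/3) ≈ 89.37°
pole (s+271): 271 + j271 → |·| = √(271²+271²) = √146882 ≈ 383.25, ∠ = arctan(271/271) ≈ 45.00°
pole (s+500): 500 + j271 → |·| = √(500²+271²) = √323441 ≈ 568.72, ∠ = arctan(271/500) ≈ 28.46°
|G| = 5 · 271.02 / 2.1796e+05 ≈ 0.0062172
Gain = 20 log₁₀(0.0062172) ≈ -44.13 dB
∠G = 89.37° − 73.46° = 15.91°

-44.1 dB, 15.9°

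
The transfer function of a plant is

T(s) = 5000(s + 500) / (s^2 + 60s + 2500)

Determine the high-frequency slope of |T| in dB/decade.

-20 dB/decade

Each pole contributes −20 dB/decade at high frequency; each zero contributes +20 dB/decade.
Net: 1 zero(s) − 2 pole(s) → -20 dB/decade.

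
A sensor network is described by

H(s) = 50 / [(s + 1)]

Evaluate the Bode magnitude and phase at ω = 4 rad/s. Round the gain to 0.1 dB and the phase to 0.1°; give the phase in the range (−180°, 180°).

21.7 dB, -76.0°

At ω = 4 rad/s:
pole (1 + j4·1) = 1 + j4 → |·| ≈ 4.1231, ∠ ≈ 75.96°
|H| = 50 · 1 / (4.1231) ≈ 12.127
Gain = 20 log₁₀(12.127) ≈ 21.68 dB
∠H = (0°) − (75.96°) = -75.96°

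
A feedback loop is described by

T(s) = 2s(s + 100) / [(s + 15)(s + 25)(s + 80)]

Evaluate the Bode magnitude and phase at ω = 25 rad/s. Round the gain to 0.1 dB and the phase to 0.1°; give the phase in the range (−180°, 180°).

-24.5 dB, -17.4°

At s = jω = j25:
zero (s+100): 100 + j25 → |·| = √(100²+25²) = √10625 ≈ 103.08, ∠ = arctan(25/100) ≈ 14.04°
zero at origin: s = j25 → |·| = 25, ∠ = 90.00°
pole (s+15): 15 + j25 → |·| = √(15²+25²) = √850 ≈ 29.155, ∠ = arctan(25/15) ≈ 59.04°
pole (s+25): 25 + j25 → |·| = √(25²+25²) = √1250 ≈ 35.355, ∠ = arctan(25/25) ≈ 45.00°
pole (s+80): 80 + j25 → |·| = √(80²+25²) = √7025 ≈ 83.815, ∠ = arctan(25/80) ≈ 17.35°
|T| = 2 · 2577 / 86394 ≈ 0.059657
Gain = 20 log₁₀(0.059657) ≈ -24.49 dB
∠T = 104.04° − 121.39° = -17.35°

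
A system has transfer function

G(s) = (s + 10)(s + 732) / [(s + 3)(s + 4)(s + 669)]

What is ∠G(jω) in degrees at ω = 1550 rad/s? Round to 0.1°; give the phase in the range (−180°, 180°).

-92.0°

At s = jω = j1550:
zero (s+10): 10 + j1550 → |·| = √(10²+1550²) = √2402600 ≈ 1550, ∠ = arctan(1550/10) ≈ 89.63°
zero (s+732): 732 + j1550 → |·| = √(732²+1550²) = √2938324 ≈ 1714.2, ∠ = arctan(1550/732) ≈ 64.72°
pole (s+3): 3 + j1550 → |·| = √(3²+1550²) = √2402509 ≈ 1550, ∠ = arctan(1550/3) ≈ 89.89°
pole (s+4): 4 + j1550 → |·| = √(4²+1550²) = √2402516 ≈ 1550, ∠ = arctan(1550/4) ≈ 89.85°
pole (s+669): 669 + j1550 → |·| = √(669²+1550²) = √2850061 ≈ 1688.2, ∠ = arctan(1550/669) ≈ 66.65°
∠G = 154.35° − 246.39° = -92.04°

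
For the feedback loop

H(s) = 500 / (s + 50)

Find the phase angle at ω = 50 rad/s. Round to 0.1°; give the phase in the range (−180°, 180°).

At s = jω = j50:
pole (s+50): 50 + j50 → |·| = √(50²+50²) = √5000 ≈ 70.711, ∠ = arctan(50/50) ≈ 45.00°
∠H = 0.00° − 45.00° = -45.00°

-45.0°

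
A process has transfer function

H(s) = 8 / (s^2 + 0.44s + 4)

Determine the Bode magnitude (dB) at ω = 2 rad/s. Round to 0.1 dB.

19.2 dB

At s = jω = j2:
quadratic: (j2)² + 0.44·j2 + 4 = 0 + j0.88 → |·| ≈ 0.88, ∠ ≈ 90.00°
|H| = 8 / 0.88 ≈ 9.0909
Gain = 20 log₁₀(9.0909) ≈ 19.17 dB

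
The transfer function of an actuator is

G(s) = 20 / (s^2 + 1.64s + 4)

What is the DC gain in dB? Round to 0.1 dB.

14.0 dB

G(0) = 20 / 4 = 5
20 log₁₀(5) ≈ 13.98 dB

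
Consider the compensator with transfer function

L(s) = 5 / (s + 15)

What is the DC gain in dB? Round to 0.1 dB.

L(0) = 5 / 15 ≈ 0.33333
20 log₁₀(0.33333) ≈ -9.54 dB

-9.5 dB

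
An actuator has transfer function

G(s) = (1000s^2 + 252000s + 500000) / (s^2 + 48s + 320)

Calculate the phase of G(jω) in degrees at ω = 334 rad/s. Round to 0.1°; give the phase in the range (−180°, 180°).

-29.0°

Substitute s = j334:
Numerator: 1000(j334)^2 + 252000(j334) + 500000 = -111056000 + j84168000
Denominator: (j334)^2 + 48(j334) + 320 = -111236 + j16032
|N| = √(111056000² + 84168000²) ≈ 1.3935e+08, ∠N ≈ 142.84°
|D| = √(111236² + 16032²) ≈ 1.1239e+05, ∠D ≈ 171.80°
∠G = 142.84° − 171.80° = -28.96°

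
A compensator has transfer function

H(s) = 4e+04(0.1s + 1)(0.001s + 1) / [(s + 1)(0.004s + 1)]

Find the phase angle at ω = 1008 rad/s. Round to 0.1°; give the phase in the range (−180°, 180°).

At ω = 1008 rad/s:
zero (1 + j1008·0.1) = 1 + j100.8 → |·| ≈ 100.8, ∠ ≈ 89.43°
zero (1 + j1008·0.001) = 1 + j1.008 → |·| ≈ 1.4199, ∠ ≈ 45.23°
pole (1 + j1008·1) = 1 + j1008 → |·| ≈ 1008, ∠ ≈ 89.94°
pole (1 + j1008·0.004) = 1 + j4.032 → |·| ≈ 4.1542, ∠ ≈ 76.07°
∠H = (89.43° + 45.23°) − (89.94° + 76.07°) = -31.35°

-31.4°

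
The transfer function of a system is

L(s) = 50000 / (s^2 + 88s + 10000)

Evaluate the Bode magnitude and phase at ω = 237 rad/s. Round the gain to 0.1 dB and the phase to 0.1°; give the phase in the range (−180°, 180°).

-0.1 dB, -155.7°

At s = jω = j237:
quadratic: (j237)² + 88·j237 + 10000 = -46169 + j20856 → |·| ≈ 50661, ∠ ≈ 155.69°
|L| = 50000 / 50661 ≈ 0.98695
Gain = 20 log₁₀(0.98695) ≈ -0.11 dB
∠L = 0.00° − 155.69° = -155.69°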